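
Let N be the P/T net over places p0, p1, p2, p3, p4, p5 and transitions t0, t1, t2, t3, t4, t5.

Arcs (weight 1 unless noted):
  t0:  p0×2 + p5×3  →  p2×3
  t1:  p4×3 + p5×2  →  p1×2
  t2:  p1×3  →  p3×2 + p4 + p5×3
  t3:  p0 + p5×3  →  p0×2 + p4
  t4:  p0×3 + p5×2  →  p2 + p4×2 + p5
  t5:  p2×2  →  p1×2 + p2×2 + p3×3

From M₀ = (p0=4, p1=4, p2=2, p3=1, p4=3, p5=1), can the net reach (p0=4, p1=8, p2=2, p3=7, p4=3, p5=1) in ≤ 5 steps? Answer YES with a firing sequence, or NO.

step 1: fire t5:  (p0=4, p1=4, p2=2, p3=1, p4=3, p5=1) → (p0=4, p1=6, p2=2, p3=4, p4=3, p5=1)
step 2: fire t5:  (p0=4, p1=6, p2=2, p3=4, p4=3, p5=1) → (p0=4, p1=8, p2=2, p3=7, p4=3, p5=1)

YES — reachable via ⟨t5, t5⟩ (2 firings)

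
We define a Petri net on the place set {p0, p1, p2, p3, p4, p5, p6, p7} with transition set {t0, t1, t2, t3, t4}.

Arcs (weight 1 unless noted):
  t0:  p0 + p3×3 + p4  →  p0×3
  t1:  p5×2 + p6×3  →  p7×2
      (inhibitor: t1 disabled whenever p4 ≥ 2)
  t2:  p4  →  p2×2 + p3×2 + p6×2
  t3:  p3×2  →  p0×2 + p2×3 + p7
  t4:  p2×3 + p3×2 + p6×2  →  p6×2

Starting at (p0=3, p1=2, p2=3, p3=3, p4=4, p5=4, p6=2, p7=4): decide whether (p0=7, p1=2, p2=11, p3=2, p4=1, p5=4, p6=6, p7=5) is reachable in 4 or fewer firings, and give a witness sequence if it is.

depth 0: 1 marking
depth 1: 5 markings reached so far
depth 2: 9 markings reached so far
depth 3: 17 markings reached so far
depth 4: 29 markings reached so far
target is not among the 29 markings reachable within 4 steps

NO — not reachable within 4 firings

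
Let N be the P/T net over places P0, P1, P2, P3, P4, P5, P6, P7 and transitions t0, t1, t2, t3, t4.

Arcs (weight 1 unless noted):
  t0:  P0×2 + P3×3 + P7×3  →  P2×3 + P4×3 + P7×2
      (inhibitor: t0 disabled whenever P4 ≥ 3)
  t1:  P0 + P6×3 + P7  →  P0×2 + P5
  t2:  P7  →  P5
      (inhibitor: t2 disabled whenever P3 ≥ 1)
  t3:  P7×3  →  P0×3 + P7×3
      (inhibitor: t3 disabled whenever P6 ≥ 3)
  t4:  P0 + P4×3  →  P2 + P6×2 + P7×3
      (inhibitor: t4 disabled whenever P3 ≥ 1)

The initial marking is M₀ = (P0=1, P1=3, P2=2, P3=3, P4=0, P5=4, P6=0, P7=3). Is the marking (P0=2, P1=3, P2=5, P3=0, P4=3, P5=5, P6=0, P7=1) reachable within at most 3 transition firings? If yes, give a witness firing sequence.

step 1: fire t3:  (P0=1, P1=3, P2=2, P3=3, P4=0, P5=4, P6=0, P7=3) → (P0=4, P1=3, P2=2, P3=3, P4=0, P5=4, P6=0, P7=3)
step 2: fire t0:  (P0=4, P1=3, P2=2, P3=3, P4=0, P5=4, P6=0, P7=3) → (P0=2, P1=3, P2=5, P3=0, P4=3, P5=4, P6=0, P7=2)
step 3: fire t2:  (P0=2, P1=3, P2=5, P3=0, P4=3, P5=4, P6=0, P7=2) → (P0=2, P1=3, P2=5, P3=0, P4=3, P5=5, P6=0, P7=1)

YES — reachable via ⟨t3, t0, t2⟩ (3 firings)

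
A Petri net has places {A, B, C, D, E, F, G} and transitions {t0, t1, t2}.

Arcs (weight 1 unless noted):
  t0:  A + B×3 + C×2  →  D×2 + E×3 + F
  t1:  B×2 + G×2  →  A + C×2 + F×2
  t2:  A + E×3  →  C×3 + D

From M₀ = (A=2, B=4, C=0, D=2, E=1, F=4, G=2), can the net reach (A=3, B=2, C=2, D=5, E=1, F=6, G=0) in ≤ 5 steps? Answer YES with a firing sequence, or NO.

depth 0: 1 marking
depth 1: 2 markings reached so far
depth 2: 2 markings reached so far
(frontier empty at depth 2; search complete)
target is not among the 2 markings reachable within 5 steps

NO — not reachable within 5 firings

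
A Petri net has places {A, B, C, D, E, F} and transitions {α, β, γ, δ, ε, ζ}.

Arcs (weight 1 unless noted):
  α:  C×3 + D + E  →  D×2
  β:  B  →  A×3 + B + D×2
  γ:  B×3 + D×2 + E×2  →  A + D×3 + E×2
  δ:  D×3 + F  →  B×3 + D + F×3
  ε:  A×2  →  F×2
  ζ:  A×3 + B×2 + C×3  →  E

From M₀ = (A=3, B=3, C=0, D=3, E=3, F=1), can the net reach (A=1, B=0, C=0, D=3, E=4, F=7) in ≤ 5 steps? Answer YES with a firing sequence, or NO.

NO — not reachable within 5 firings

depth 0: 1 marking
depth 1: 5 markings reached so far
depth 2: 12 markings reached so far
depth 3: 24 markings reached so far
depth 4: 43 markings reached so far
depth 5: 69 markings reached so far
target is not among the 69 markings reachable within 5 steps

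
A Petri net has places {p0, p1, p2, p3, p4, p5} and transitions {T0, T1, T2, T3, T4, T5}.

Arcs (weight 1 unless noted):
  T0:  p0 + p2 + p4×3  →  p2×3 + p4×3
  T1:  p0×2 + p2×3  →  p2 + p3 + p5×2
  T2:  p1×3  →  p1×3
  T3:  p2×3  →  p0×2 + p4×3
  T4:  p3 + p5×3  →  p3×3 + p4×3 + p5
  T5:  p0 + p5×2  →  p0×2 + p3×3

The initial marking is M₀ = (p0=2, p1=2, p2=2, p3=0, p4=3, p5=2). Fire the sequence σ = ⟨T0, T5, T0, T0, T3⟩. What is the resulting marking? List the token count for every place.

(p0=2, p1=2, p2=5, p3=3, p4=6, p5=0)

step 1: fire T0:  (p0=2, p1=2, p2=2, p3=0, p4=3, p5=2) → (p0=1, p1=2, p2=4, p3=0, p4=3, p5=2)
step 2: fire T5:  (p0=1, p1=2, p2=4, p3=0, p4=3, p5=2) → (p0=2, p1=2, p2=4, p3=3, p4=3, p5=0)
step 3: fire T0:  (p0=2, p1=2, p2=4, p3=3, p4=3, p5=0) → (p0=1, p1=2, p2=6, p3=3, p4=3, p5=0)
step 4: fire T0:  (p0=1, p1=2, p2=6, p3=3, p4=3, p5=0) → (p0=0, p1=2, p2=8, p3=3, p4=3, p5=0)
step 5: fire T3:  (p0=0, p1=2, p2=8, p3=3, p4=3, p5=0) → (p0=2, p1=2, p2=5, p3=3, p4=6, p5=0)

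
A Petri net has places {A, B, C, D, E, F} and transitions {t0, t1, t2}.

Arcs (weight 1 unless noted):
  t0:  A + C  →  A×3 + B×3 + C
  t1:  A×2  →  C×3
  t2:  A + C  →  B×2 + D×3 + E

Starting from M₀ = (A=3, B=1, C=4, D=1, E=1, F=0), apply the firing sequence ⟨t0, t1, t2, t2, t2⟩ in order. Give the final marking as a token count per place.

step 1: fire t0:  (A=3, B=1, C=4, D=1, E=1, F=0) → (A=5, B=4, C=4, D=1, E=1, F=0)
step 2: fire t1:  (A=5, B=4, C=4, D=1, E=1, F=0) → (A=3, B=4, C=7, D=1, E=1, F=0)
step 3: fire t2:  (A=3, B=4, C=7, D=1, E=1, F=0) → (A=2, B=6, C=6, D=4, E=2, F=0)
step 4: fire t2:  (A=2, B=6, C=6, D=4, E=2, F=0) → (A=1, B=8, C=5, D=7, E=3, F=0)
step 5: fire t2:  (A=1, B=8, C=5, D=7, E=3, F=0) → (A=0, B=10, C=4, D=10, E=4, F=0)

(A=0, B=10, C=4, D=10, E=4, F=0)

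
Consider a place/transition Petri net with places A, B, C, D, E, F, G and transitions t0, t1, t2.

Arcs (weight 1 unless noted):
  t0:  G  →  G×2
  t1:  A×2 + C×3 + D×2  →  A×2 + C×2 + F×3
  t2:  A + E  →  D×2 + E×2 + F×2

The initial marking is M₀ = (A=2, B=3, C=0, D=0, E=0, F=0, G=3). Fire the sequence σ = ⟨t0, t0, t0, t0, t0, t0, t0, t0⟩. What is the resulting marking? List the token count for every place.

(A=2, B=3, C=0, D=0, E=0, F=0, G=11)

step 1: fire t0:  (A=2, B=3, C=0, D=0, E=0, F=0, G=3) → (A=2, B=3, C=0, D=0, E=0, F=0, G=4)
step 2: fire t0:  (A=2, B=3, C=0, D=0, E=0, F=0, G=4) → (A=2, B=3, C=0, D=0, E=0, F=0, G=5)
step 3: fire t0:  (A=2, B=3, C=0, D=0, E=0, F=0, G=5) → (A=2, B=3, C=0, D=0, E=0, F=0, G=6)
step 4: fire t0:  (A=2, B=3, C=0, D=0, E=0, F=0, G=6) → (A=2, B=3, C=0, D=0, E=0, F=0, G=7)
step 5: fire t0:  (A=2, B=3, C=0, D=0, E=0, F=0, G=7) → (A=2, B=3, C=0, D=0, E=0, F=0, G=8)
step 6: fire t0:  (A=2, B=3, C=0, D=0, E=0, F=0, G=8) → (A=2, B=3, C=0, D=0, E=0, F=0, G=9)
step 7: fire t0:  (A=2, B=3, C=0, D=0, E=0, F=0, G=9) → (A=2, B=3, C=0, D=0, E=0, F=0, G=10)
step 8: fire t0:  (A=2, B=3, C=0, D=0, E=0, F=0, G=10) → (A=2, B=3, C=0, D=0, E=0, F=0, G=11)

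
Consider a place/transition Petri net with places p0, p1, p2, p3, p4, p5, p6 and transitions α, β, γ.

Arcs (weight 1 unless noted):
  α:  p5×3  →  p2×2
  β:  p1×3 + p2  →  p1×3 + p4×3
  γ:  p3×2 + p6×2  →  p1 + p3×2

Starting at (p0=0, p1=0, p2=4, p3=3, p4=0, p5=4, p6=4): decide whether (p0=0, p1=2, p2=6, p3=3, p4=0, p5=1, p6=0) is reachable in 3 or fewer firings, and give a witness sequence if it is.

step 1: fire α:  (p0=0, p1=0, p2=4, p3=3, p4=0, p5=4, p6=4) → (p0=0, p1=0, p2=6, p3=3, p4=0, p5=1, p6=4)
step 2: fire γ:  (p0=0, p1=0, p2=6, p3=3, p4=0, p5=1, p6=4) → (p0=0, p1=1, p2=6, p3=3, p4=0, p5=1, p6=2)
step 3: fire γ:  (p0=0, p1=1, p2=6, p3=3, p4=0, p5=1, p6=2) → (p0=0, p1=2, p2=6, p3=3, p4=0, p5=1, p6=0)

YES — reachable via ⟨α, γ, γ⟩ (3 firings)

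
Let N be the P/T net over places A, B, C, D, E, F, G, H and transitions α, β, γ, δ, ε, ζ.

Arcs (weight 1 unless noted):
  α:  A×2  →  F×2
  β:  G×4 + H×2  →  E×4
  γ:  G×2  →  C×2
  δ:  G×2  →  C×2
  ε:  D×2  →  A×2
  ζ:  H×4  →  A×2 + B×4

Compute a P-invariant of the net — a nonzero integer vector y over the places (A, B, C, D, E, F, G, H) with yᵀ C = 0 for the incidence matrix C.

y = (A:2, B:-1, C:0, D:2, E:0, F:2, G:0, H:0)

Incidence matrix C (rows=places, cols=transitions):
        α    β    γ    δ    ε    ζ
    A  -2    0    0    0    2    2
    B   0    0    0    0    0    4
    C   0    0    2    2    0    0
    D   0    0    0    0   -2    0
    E   0    4    0    0    0    0
    F   2    0    0    0    0    0
    G   0   -4   -2   -2    0    0
    H   0   -2    0    0    0   -4

Candidate y = [2, -1, 0, 2, 0, 2, 0, 0]; check y·C column-wise:
  col α: 2·-2 + -1·0 + 2·0 + 2·2 = 0
  col β: 2·0 + -1·0 + 2·0 + 0·4 + 2·0 + 0·-4 + 0·-2 = 0
  col γ: 2·0 + -1·0 + 0·2 + 2·0 + 2·0 + 0·-2 = 0
  col δ: 2·0 + -1·0 + 0·2 + 2·0 + 2·0 + 0·-2 = 0
  col ε: 2·2 + -1·0 + 2·-2 + 2·0 = 0
  col ζ: 2·2 + -1·4 + 2·0 + 2·0 + 0·-4 = 0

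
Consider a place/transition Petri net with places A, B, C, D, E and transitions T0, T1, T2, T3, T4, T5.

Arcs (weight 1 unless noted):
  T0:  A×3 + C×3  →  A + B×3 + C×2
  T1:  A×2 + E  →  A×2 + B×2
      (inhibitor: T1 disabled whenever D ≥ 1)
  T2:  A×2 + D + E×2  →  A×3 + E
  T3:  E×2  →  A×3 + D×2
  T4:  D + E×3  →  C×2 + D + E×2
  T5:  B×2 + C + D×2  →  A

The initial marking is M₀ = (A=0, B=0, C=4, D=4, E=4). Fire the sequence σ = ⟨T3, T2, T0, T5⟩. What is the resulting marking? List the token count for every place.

step 1: fire T3:  (A=0, B=0, C=4, D=4, E=4) → (A=3, B=0, C=4, D=6, E=2)
step 2: fire T2:  (A=3, B=0, C=4, D=6, E=2) → (A=4, B=0, C=4, D=5, E=1)
step 3: fire T0:  (A=4, B=0, C=4, D=5, E=1) → (A=2, B=3, C=3, D=5, E=1)
step 4: fire T5:  (A=2, B=3, C=3, D=5, E=1) → (A=3, B=1, C=2, D=3, E=1)

(A=3, B=1, C=2, D=3, E=1)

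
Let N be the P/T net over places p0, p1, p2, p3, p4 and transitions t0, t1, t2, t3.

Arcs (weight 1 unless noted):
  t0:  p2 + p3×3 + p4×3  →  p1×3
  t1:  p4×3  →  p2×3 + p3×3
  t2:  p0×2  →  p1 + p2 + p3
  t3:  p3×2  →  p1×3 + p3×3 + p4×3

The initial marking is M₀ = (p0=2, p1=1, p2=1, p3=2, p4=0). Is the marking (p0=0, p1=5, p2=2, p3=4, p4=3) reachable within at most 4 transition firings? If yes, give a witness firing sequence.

YES — reachable via ⟨t2, t3⟩ (2 firings)

step 1: fire t2:  (p0=2, p1=1, p2=1, p3=2, p4=0) → (p0=0, p1=2, p2=2, p3=3, p4=0)
step 2: fire t3:  (p0=0, p1=2, p2=2, p3=3, p4=0) → (p0=0, p1=5, p2=2, p3=4, p4=3)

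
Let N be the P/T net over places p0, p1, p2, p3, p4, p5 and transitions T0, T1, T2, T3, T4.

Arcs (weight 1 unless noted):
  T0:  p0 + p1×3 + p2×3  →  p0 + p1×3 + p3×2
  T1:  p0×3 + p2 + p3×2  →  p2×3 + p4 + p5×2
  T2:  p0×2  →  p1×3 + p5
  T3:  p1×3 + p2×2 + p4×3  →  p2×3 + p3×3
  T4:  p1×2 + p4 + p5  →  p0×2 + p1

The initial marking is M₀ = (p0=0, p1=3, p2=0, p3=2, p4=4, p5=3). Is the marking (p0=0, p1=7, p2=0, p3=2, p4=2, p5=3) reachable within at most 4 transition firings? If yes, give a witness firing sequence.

YES — reachable via ⟨T4, T2, T4, T2⟩ (4 firings)

step 1: fire T4:  (p0=0, p1=3, p2=0, p3=2, p4=4, p5=3) → (p0=2, p1=2, p2=0, p3=2, p4=3, p5=2)
step 2: fire T2:  (p0=2, p1=2, p2=0, p3=2, p4=3, p5=2) → (p0=0, p1=5, p2=0, p3=2, p4=3, p5=3)
step 3: fire T4:  (p0=0, p1=5, p2=0, p3=2, p4=3, p5=3) → (p0=2, p1=4, p2=0, p3=2, p4=2, p5=2)
step 4: fire T2:  (p0=2, p1=4, p2=0, p3=2, p4=2, p5=2) → (p0=0, p1=7, p2=0, p3=2, p4=2, p5=3)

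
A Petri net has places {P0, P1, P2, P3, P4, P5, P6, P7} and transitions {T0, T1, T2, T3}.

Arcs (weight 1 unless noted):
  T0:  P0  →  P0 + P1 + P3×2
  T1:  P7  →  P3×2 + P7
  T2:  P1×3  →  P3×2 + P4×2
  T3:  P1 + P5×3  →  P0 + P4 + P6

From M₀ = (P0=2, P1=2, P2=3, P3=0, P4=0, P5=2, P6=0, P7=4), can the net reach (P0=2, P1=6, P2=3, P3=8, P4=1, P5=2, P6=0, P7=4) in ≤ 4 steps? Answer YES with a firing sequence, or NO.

NO — not reachable within 4 firings

depth 0: 1 marking
depth 1: 3 markings reached so far
depth 2: 7 markings reached so far
depth 3: 13 markings reached so far
depth 4: 21 markings reached so far
target is not among the 21 markings reachable within 4 steps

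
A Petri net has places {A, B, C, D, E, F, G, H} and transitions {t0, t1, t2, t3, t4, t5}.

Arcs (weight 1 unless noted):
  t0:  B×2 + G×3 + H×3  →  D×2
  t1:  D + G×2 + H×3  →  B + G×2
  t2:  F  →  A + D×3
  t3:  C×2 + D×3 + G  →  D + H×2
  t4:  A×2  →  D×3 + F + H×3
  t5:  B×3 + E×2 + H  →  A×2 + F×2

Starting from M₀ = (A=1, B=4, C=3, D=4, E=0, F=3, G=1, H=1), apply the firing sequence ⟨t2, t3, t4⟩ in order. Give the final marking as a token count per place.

(A=0, B=4, C=1, D=8, E=0, F=3, G=0, H=6)

step 1: fire t2:  (A=1, B=4, C=3, D=4, E=0, F=3, G=1, H=1) → (A=2, B=4, C=3, D=7, E=0, F=2, G=1, H=1)
step 2: fire t3:  (A=2, B=4, C=3, D=7, E=0, F=2, G=1, H=1) → (A=2, B=4, C=1, D=5, E=0, F=2, G=0, H=3)
step 3: fire t4:  (A=2, B=4, C=1, D=5, E=0, F=2, G=0, H=3) → (A=0, B=4, C=1, D=8, E=0, F=3, G=0, H=6)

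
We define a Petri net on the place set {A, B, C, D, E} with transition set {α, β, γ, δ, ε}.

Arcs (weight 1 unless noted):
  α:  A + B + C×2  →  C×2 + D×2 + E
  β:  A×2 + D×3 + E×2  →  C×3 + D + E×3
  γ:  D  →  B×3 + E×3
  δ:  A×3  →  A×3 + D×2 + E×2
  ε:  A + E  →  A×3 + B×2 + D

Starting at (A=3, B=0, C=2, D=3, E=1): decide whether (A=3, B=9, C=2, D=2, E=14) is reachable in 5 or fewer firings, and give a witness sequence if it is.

NO — not reachable within 5 firings

depth 0: 1 marking
depth 1: 4 markings reached so far
depth 2: 12 markings reached so far
depth 3: 33 markings reached so far
depth 4: 74 markings reached so far
depth 5: 146 markings reached so far
target is not among the 146 markings reachable within 5 steps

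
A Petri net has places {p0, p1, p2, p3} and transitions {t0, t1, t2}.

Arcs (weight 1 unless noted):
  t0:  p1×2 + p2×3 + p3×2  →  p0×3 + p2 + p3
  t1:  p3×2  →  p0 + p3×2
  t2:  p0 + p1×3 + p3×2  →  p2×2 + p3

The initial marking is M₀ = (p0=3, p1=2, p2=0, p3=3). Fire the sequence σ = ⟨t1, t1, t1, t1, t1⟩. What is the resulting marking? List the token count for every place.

(p0=8, p1=2, p2=0, p3=3)

step 1: fire t1:  (p0=3, p1=2, p2=0, p3=3) → (p0=4, p1=2, p2=0, p3=3)
step 2: fire t1:  (p0=4, p1=2, p2=0, p3=3) → (p0=5, p1=2, p2=0, p3=3)
step 3: fire t1:  (p0=5, p1=2, p2=0, p3=3) → (p0=6, p1=2, p2=0, p3=3)
step 4: fire t1:  (p0=6, p1=2, p2=0, p3=3) → (p0=7, p1=2, p2=0, p3=3)
step 5: fire t1:  (p0=7, p1=2, p2=0, p3=3) → (p0=8, p1=2, p2=0, p3=3)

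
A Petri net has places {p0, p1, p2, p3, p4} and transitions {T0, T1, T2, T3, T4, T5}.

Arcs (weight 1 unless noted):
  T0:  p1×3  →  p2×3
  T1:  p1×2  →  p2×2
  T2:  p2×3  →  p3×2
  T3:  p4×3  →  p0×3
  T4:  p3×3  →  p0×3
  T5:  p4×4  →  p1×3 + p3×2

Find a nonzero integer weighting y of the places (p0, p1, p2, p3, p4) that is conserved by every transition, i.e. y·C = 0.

Incidence matrix C (rows=places, cols=transitions):
       T0   T1   T2   T3   T4   T5
   p0   0    0    0    3    3    0
   p1  -3   -2    0    0    0    3
   p2   3    2   -3    0    0    0
   p3   0    0    2    0   -3    2
   p4   0    0    0   -3    0   -4

Candidate y = [3, 2, 2, 3, 3]; check y·C column-wise:
  col T0: 3·0 + 2·-3 + 2·3 + 3·0 + 3·0 = 0
  col T1: 3·0 + 2·-2 + 2·2 + 3·0 + 3·0 = 0
  col T2: 3·0 + 2·0 + 2·-3 + 3·2 + 3·0 = 0
  col T3: 3·3 + 2·0 + 2·0 + 3·0 + 3·-3 = 0
  col T4: 3·3 + 2·0 + 2·0 + 3·-3 + 3·0 = 0
  col T5: 3·0 + 2·3 + 2·0 + 3·2 + 3·-4 = 0

y = (p0:3, p1:2, p2:2, p3:3, p4:3)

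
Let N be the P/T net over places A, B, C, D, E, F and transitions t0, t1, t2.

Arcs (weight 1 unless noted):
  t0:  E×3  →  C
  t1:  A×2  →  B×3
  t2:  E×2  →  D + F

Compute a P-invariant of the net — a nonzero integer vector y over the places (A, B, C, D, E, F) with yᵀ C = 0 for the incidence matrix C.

y = (A:3, B:2, C:0, D:0, E:0, F:0)

Incidence matrix C (rows=places, cols=transitions):
       t0   t1   t2
    A   0   -2    0
    B   0    3    0
    C   1    0    0
    D   0    0    1
    E  -3    0   -2
    F   0    0    1

Candidate y = [3, 2, 0, 0, 0, 0]; check y·C column-wise:
  col t0: 3·0 + 2·0 + 0·1 + 0·-3 = 0
  col t1: 3·-2 + 2·3 = 0
  col t2: 3·0 + 2·0 + 0·1 + 0·-2 + 0·1 = 0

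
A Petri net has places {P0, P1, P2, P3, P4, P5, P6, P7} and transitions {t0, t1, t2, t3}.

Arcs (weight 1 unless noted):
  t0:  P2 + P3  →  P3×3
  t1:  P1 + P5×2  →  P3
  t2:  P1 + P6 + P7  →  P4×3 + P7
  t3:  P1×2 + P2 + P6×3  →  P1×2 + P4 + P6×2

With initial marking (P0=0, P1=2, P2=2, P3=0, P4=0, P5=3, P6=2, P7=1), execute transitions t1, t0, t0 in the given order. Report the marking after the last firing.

(P0=0, P1=1, P2=0, P3=5, P4=0, P5=1, P6=2, P7=1)

step 1: fire t1:  (P0=0, P1=2, P2=2, P3=0, P4=0, P5=3, P6=2, P7=1) → (P0=0, P1=1, P2=2, P3=1, P4=0, P5=1, P6=2, P7=1)
step 2: fire t0:  (P0=0, P1=1, P2=2, P3=1, P4=0, P5=1, P6=2, P7=1) → (P0=0, P1=1, P2=1, P3=3, P4=0, P5=1, P6=2, P7=1)
step 3: fire t0:  (P0=0, P1=1, P2=1, P3=3, P4=0, P5=1, P6=2, P7=1) → (P0=0, P1=1, P2=0, P3=5, P4=0, P5=1, P6=2, P7=1)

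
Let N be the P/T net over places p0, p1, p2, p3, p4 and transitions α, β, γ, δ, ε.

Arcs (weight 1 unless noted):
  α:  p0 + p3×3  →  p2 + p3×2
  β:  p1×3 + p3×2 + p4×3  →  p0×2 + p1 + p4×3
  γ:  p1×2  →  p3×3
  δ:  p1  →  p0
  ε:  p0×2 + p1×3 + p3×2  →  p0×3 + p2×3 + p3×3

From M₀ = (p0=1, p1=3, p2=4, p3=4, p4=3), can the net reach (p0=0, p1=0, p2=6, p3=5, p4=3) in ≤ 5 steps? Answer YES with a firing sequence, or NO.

step 1: fire α:  (p0=1, p1=3, p2=4, p3=4, p4=3) → (p0=0, p1=3, p2=5, p3=3, p4=3)
step 2: fire γ:  (p0=0, p1=3, p2=5, p3=3, p4=3) → (p0=0, p1=1, p2=5, p3=6, p4=3)
step 3: fire δ:  (p0=0, p1=1, p2=5, p3=6, p4=3) → (p0=1, p1=0, p2=5, p3=6, p4=3)
step 4: fire α:  (p0=1, p1=0, p2=5, p3=6, p4=3) → (p0=0, p1=0, p2=6, p3=5, p4=3)

YES — reachable via ⟨α, γ, δ, α⟩ (4 firings)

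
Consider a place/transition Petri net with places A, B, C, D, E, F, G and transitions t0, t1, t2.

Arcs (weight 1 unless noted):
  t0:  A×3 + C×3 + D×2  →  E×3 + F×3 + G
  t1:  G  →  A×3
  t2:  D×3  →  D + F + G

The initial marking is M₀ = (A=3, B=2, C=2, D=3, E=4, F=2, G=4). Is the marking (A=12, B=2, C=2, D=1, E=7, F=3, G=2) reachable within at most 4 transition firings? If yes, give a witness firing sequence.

depth 0: 1 marking
depth 1: 3 markings reached so far
depth 2: 5 markings reached so far
depth 3: 7 markings reached so far
depth 4: 9 markings reached so far
target is not among the 9 markings reachable within 4 steps

NO — not reachable within 4 firings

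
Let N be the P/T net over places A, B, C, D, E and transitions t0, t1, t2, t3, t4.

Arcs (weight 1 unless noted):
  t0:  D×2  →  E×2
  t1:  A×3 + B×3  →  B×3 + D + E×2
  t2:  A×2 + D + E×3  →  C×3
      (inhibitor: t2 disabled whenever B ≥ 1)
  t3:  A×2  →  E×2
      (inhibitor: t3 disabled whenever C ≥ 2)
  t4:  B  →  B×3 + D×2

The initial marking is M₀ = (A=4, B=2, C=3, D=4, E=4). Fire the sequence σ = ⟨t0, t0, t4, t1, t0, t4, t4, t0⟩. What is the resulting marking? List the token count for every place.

(A=1, B=8, C=3, D=3, E=14)

step 1: fire t0:  (A=4, B=2, C=3, D=4, E=4) → (A=4, B=2, C=3, D=2, E=6)
step 2: fire t0:  (A=4, B=2, C=3, D=2, E=6) → (A=4, B=2, C=3, D=0, E=8)
step 3: fire t4:  (A=4, B=2, C=3, D=0, E=8) → (A=4, B=4, C=3, D=2, E=8)
step 4: fire t1:  (A=4, B=4, C=3, D=2, E=8) → (A=1, B=4, C=3, D=3, E=10)
step 5: fire t0:  (A=1, B=4, C=3, D=3, E=10) → (A=1, B=4, C=3, D=1, E=12)
step 6: fire t4:  (A=1, B=4, C=3, D=1, E=12) → (A=1, B=6, C=3, D=3, E=12)
step 7: fire t4:  (A=1, B=6, C=3, D=3, E=12) → (A=1, B=8, C=3, D=5, E=12)
step 8: fire t0:  (A=1, B=8, C=3, D=5, E=12) → (A=1, B=8, C=3, D=3, E=14)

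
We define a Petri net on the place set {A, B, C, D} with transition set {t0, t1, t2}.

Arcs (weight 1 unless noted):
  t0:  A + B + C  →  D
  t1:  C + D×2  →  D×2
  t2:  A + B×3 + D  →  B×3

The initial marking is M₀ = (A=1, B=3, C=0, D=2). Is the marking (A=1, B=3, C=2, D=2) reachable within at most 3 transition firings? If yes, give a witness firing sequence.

depth 0: 1 marking
depth 1: 2 markings reached so far
depth 2: 2 markings reached so far
(frontier empty at depth 2; search complete)
target is not among the 2 markings reachable within 3 steps

NO — not reachable within 3 firings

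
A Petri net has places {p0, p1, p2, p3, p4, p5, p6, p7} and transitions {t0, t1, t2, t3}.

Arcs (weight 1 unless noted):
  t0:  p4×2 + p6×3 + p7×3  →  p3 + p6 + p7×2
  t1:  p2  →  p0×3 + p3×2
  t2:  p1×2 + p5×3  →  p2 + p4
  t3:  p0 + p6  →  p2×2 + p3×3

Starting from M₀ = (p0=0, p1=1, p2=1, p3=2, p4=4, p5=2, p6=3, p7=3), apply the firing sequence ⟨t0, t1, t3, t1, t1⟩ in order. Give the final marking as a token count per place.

step 1: fire t0:  (p0=0, p1=1, p2=1, p3=2, p4=4, p5=2, p6=3, p7=3) → (p0=0, p1=1, p2=1, p3=3, p4=2, p5=2, p6=1, p7=2)
step 2: fire t1:  (p0=0, p1=1, p2=1, p3=3, p4=2, p5=2, p6=1, p7=2) → (p0=3, p1=1, p2=0, p3=5, p4=2, p5=2, p6=1, p7=2)
step 3: fire t3:  (p0=3, p1=1, p2=0, p3=5, p4=2, p5=2, p6=1, p7=2) → (p0=2, p1=1, p2=2, p3=8, p4=2, p5=2, p6=0, p7=2)
step 4: fire t1:  (p0=2, p1=1, p2=2, p3=8, p4=2, p5=2, p6=0, p7=2) → (p0=5, p1=1, p2=1, p3=10, p4=2, p5=2, p6=0, p7=2)
step 5: fire t1:  (p0=5, p1=1, p2=1, p3=10, p4=2, p5=2, p6=0, p7=2) → (p0=8, p1=1, p2=0, p3=12, p4=2, p5=2, p6=0, p7=2)

(p0=8, p1=1, p2=0, p3=12, p4=2, p5=2, p6=0, p7=2)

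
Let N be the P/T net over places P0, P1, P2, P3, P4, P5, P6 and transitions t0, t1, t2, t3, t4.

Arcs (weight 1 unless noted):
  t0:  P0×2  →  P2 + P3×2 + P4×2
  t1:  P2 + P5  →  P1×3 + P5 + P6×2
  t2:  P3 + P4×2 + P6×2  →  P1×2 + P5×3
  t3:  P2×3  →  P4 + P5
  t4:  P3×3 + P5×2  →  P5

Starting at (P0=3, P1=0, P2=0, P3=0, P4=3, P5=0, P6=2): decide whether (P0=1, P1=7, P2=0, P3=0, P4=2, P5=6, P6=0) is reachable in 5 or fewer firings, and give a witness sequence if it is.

depth 0: 1 marking
depth 1: 2 markings reached so far
depth 2: 3 markings reached so far
depth 3: 4 markings reached so far
depth 4: 5 markings reached so far
depth 5: 5 markings reached so far
(frontier empty at depth 5; search complete)
target is not among the 5 markings reachable within 5 steps

NO — not reachable within 5 firings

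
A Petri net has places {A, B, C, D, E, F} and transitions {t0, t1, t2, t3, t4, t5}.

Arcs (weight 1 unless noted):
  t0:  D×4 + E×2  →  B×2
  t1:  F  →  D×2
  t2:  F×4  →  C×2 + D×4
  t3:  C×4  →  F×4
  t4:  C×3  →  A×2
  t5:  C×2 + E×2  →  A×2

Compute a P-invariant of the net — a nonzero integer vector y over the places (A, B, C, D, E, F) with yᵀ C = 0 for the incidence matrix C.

Incidence matrix C (rows=places, cols=transitions):
       t0   t1   t2   t3   t4   t5
    A   0    0    0    0    2    2
    B   2    0    0    0    0    0
    C   0    0    2   -4   -3   -2
    D  -4    2    4    0    0    0
    E  -2    0    0    0    0   -2
    F   0   -1   -4    4    0    0

Candidate y = [3, 3, 2, 1, 1, 2]; check y·C column-wise:
  col t0: 3·0 + 3·2 + 2·0 + 1·-4 + 1·-2 + 2·0 = 0
  col t1: 3·0 + 3·0 + 2·0 + 1·2 + 1·0 + 2·-1 = 0
  col t2: 3·0 + 3·0 + 2·2 + 1·4 + 1·0 + 2·-4 = 0
  col t3: 3·0 + 3·0 + 2·-4 + 1·0 + 1·0 + 2·4 = 0
  col t4: 3·2 + 3·0 + 2·-3 + 1·0 + 1·0 + 2·0 = 0
  col t5: 3·2 + 3·0 + 2·-2 + 1·0 + 1·-2 + 2·0 = 0

y = (A:3, B:3, C:2, D:1, E:1, F:2)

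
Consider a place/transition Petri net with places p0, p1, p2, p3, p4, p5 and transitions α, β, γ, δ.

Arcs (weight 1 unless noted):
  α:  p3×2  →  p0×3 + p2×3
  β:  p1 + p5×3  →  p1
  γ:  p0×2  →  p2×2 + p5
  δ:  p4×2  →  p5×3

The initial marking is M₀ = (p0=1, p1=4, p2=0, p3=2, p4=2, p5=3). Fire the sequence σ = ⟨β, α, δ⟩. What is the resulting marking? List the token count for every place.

(p0=4, p1=4, p2=3, p3=0, p4=0, p5=3)

step 1: fire β:  (p0=1, p1=4, p2=0, p3=2, p4=2, p5=3) → (p0=1, p1=4, p2=0, p3=2, p4=2, p5=0)
step 2: fire α:  (p0=1, p1=4, p2=0, p3=2, p4=2, p5=0) → (p0=4, p1=4, p2=3, p3=0, p4=2, p5=0)
step 3: fire δ:  (p0=4, p1=4, p2=3, p3=0, p4=2, p5=0) → (p0=4, p1=4, p2=3, p3=0, p4=0, p5=3)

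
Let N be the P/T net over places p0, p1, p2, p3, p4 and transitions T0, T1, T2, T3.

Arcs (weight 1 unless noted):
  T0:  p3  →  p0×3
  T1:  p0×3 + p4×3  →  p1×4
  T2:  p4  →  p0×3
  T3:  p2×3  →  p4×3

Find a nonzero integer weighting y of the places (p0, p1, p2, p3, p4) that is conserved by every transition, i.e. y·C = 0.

y = (p0:1, p1:3, p2:3, p3:3, p4:3)

Incidence matrix C (rows=places, cols=transitions):
       T0   T1   T2   T3
   p0   3   -3    3    0
   p1   0    4    0    0
   p2   0    0    0   -3
   p3  -1    0    0    0
   p4   0   -3   -1    3

Candidate y = [1, 3, 3, 3, 3]; check y·C column-wise:
  col T0: 1·3 + 3·0 + 3·0 + 3·-1 + 3·0 = 0
  col T1: 1·-3 + 3·4 + 3·0 + 3·0 + 3·-3 = 0
  col T2: 1·3 + 3·0 + 3·0 + 3·0 + 3·-1 = 0
  col T3: 1·0 + 3·0 + 3·-3 + 3·0 + 3·3 = 0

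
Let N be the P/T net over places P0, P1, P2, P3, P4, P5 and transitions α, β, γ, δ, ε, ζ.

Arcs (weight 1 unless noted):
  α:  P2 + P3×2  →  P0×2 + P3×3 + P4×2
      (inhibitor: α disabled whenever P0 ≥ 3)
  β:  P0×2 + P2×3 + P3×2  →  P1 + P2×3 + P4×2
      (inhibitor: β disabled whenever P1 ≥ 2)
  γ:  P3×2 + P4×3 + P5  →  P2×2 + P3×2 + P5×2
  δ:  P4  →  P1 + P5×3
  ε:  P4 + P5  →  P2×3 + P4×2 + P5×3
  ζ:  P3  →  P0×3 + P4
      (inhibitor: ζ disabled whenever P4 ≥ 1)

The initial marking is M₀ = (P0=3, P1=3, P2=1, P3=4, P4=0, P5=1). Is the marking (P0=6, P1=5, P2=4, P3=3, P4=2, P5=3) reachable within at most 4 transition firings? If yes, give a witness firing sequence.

depth 0: 1 marking
depth 1: 2 markings reached so far
depth 2: 4 markings reached so far
depth 3: 7 markings reached so far
depth 4: 13 markings reached so far
target is not among the 13 markings reachable within 4 steps

NO — not reachable within 4 firings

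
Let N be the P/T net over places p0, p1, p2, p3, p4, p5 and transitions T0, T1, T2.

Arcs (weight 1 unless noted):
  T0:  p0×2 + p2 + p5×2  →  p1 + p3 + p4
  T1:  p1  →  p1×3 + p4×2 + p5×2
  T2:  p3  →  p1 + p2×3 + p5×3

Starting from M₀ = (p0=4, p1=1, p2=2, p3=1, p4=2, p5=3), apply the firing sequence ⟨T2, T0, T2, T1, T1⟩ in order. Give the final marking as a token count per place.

step 1: fire T2:  (p0=4, p1=1, p2=2, p3=1, p4=2, p5=3) → (p0=4, p1=2, p2=5, p3=0, p4=2, p5=6)
step 2: fire T0:  (p0=4, p1=2, p2=5, p3=0, p4=2, p5=6) → (p0=2, p1=3, p2=4, p3=1, p4=3, p5=4)
step 3: fire T2:  (p0=2, p1=3, p2=4, p3=1, p4=3, p5=4) → (p0=2, p1=4, p2=7, p3=0, p4=3, p5=7)
step 4: fire T1:  (p0=2, p1=4, p2=7, p3=0, p4=3, p5=7) → (p0=2, p1=6, p2=7, p3=0, p4=5, p5=9)
step 5: fire T1:  (p0=2, p1=6, p2=7, p3=0, p4=5, p5=9) → (p0=2, p1=8, p2=7, p3=0, p4=7, p5=11)

(p0=2, p1=8, p2=7, p3=0, p4=7, p5=11)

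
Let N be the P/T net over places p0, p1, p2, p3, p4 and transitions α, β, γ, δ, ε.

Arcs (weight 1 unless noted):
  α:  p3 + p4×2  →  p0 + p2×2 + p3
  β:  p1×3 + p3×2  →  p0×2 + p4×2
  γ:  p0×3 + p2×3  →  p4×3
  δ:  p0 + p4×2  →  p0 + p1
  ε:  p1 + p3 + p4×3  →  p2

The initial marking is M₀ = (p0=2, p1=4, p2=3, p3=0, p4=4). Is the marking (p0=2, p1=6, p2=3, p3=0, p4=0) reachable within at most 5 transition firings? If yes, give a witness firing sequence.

YES — reachable via ⟨δ, δ⟩ (2 firings)

step 1: fire δ:  (p0=2, p1=4, p2=3, p3=0, p4=4) → (p0=2, p1=5, p2=3, p3=0, p4=2)
step 2: fire δ:  (p0=2, p1=5, p2=3, p3=0, p4=2) → (p0=2, p1=6, p2=3, p3=0, p4=0)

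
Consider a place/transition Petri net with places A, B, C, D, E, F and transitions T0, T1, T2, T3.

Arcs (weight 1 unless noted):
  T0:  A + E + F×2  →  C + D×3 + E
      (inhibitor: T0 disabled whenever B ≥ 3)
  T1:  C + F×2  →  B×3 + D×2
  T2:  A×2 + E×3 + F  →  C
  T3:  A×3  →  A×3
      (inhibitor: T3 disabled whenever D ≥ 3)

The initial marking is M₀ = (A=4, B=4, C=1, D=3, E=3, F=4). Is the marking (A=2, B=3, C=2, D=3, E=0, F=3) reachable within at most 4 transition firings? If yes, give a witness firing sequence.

depth 0: 1 marking
depth 1: 3 markings reached so far
depth 2: 4 markings reached so far
depth 3: 4 markings reached so far
(frontier empty at depth 3; search complete)
target is not among the 4 markings reachable within 4 steps

NO — not reachable within 4 firings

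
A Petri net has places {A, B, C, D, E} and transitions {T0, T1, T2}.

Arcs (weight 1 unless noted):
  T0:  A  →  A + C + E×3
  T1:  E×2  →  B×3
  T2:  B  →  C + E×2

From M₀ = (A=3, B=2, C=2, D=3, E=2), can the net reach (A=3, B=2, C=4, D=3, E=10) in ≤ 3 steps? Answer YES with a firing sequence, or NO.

NO — not reachable within 3 firings

depth 0: 1 marking
depth 1: 4 markings reached so far
depth 2: 9 markings reached so far
depth 3: 17 markings reached so far
target is not among the 17 markings reachable within 3 steps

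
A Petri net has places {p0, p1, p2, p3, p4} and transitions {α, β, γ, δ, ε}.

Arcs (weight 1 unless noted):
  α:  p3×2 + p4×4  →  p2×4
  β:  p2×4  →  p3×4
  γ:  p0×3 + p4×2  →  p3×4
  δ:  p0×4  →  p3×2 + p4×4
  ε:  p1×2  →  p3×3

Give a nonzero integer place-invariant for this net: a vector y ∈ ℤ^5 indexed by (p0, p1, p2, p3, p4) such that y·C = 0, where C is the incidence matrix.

y = (p0:2, p1:3, p2:2, p3:2, p4:1)

Incidence matrix C (rows=places, cols=transitions):
        α    β    γ    δ    ε
   p0   0    0   -3   -4    0
   p1   0    0    0    0   -2
   p2   4   -4    0    0    0
   p3  -2    4    4    2    3
   p4  -4    0   -2    4    0

Candidate y = [2, 3, 2, 2, 1]; check y·C column-wise:
  col α: 2·0 + 3·0 + 2·4 + 2·-2 + 1·-4 = 0
  col β: 2·0 + 3·0 + 2·-4 + 2·4 + 1·0 = 0
  col γ: 2·-3 + 3·0 + 2·0 + 2·4 + 1·-2 = 0
  col δ: 2·-4 + 3·0 + 2·0 + 2·2 + 1·4 = 0
  col ε: 2·0 + 3·-2 + 2·0 + 2·3 + 1·0 = 0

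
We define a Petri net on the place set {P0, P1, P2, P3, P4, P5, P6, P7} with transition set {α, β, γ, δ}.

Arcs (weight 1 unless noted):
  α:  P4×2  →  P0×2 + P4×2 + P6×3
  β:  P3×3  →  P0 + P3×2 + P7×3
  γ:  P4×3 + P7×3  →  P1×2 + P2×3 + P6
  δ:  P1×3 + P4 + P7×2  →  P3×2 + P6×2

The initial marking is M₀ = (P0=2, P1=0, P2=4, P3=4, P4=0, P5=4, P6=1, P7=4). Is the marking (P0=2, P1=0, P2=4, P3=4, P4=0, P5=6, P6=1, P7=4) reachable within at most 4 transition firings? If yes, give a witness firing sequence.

depth 0: 1 marking
depth 1: 2 markings reached so far
depth 2: 3 markings reached so far
depth 3: 3 markings reached so far
(frontier empty at depth 3; search complete)
target is not among the 3 markings reachable within 4 steps

NO — not reachable within 4 firings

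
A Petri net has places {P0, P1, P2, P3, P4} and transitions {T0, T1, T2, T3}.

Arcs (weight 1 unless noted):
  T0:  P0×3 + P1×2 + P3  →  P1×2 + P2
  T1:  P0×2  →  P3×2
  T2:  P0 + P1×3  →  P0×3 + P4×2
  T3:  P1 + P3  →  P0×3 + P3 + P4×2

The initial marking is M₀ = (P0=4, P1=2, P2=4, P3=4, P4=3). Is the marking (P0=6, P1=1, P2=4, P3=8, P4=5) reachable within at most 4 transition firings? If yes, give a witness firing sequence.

NO — not reachable within 4 firings

depth 0: 1 marking
depth 1: 4 markings reached so far
depth 2: 8 markings reached so far
depth 3: 12 markings reached so far
depth 4: 16 markings reached so far
target is not among the 16 markings reachable within 4 steps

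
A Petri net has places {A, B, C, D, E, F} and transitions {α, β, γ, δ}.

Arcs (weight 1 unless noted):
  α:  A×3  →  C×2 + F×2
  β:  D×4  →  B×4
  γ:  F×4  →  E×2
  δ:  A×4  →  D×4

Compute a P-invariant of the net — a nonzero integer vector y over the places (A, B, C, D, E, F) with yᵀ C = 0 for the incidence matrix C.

Incidence matrix C (rows=places, cols=transitions):
        α    β    γ    δ
    A  -3    0    0   -4
    B   0    4    0    0
    C   2    0    0    0
    D   0   -4    0    4
    E   0    0    2    0
    F   2    0   -4    0

Candidate y = [2, 2, 3, 2, 0, 0]; check y·C column-wise:
  col α: 2·-3 + 2·0 + 3·2 + 2·0 + 0·2 = 0
  col β: 2·0 + 2·4 + 3·0 + 2·-4 = 0
  col γ: 2·0 + 2·0 + 3·0 + 2·0 + 0·2 + 0·-4 = 0
  col δ: 2·-4 + 2·0 + 3·0 + 2·4 = 0

y = (A:2, B:2, C:3, D:2, E:0, F:0)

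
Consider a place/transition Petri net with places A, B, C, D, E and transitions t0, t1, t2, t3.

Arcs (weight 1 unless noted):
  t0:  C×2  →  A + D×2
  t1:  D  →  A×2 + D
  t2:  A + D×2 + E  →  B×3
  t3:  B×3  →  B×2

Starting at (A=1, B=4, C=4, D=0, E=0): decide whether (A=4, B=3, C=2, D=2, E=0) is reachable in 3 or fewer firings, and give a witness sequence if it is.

step 1: fire t0:  (A=1, B=4, C=4, D=0, E=0) → (A=2, B=4, C=2, D=2, E=0)
step 2: fire t1:  (A=2, B=4, C=2, D=2, E=0) → (A=4, B=4, C=2, D=2, E=0)
step 3: fire t3:  (A=4, B=4, C=2, D=2, E=0) → (A=4, B=3, C=2, D=2, E=0)

YES — reachable via ⟨t0, t1, t3⟩ (3 firings)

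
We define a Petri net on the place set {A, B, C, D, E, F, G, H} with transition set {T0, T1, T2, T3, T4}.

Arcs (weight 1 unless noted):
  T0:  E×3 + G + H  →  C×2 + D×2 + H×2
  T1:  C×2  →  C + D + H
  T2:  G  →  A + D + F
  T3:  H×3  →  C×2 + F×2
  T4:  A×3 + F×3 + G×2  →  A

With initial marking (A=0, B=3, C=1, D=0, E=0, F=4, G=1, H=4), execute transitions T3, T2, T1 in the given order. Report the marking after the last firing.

(A=1, B=3, C=2, D=2, E=0, F=7, G=0, H=2)

step 1: fire T3:  (A=0, B=3, C=1, D=0, E=0, F=4, G=1, H=4) → (A=0, B=3, C=3, D=0, E=0, F=6, G=1, H=1)
step 2: fire T2:  (A=0, B=3, C=3, D=0, E=0, F=6, G=1, H=1) → (A=1, B=3, C=3, D=1, E=0, F=7, G=0, H=1)
step 3: fire T1:  (A=1, B=3, C=3, D=1, E=0, F=7, G=0, H=1) → (A=1, B=3, C=2, D=2, E=0, F=7, G=0, H=2)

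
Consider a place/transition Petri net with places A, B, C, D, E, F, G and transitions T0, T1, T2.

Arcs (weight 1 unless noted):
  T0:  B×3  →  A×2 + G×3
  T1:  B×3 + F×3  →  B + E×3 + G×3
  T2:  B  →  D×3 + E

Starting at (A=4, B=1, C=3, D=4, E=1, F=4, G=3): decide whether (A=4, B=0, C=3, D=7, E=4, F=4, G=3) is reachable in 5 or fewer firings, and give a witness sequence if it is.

depth 0: 1 marking
depth 1: 2 markings reached so far
depth 2: 2 markings reached so far
(frontier empty at depth 2; search complete)
target is not among the 2 markings reachable within 5 steps

NO — not reachable within 5 firings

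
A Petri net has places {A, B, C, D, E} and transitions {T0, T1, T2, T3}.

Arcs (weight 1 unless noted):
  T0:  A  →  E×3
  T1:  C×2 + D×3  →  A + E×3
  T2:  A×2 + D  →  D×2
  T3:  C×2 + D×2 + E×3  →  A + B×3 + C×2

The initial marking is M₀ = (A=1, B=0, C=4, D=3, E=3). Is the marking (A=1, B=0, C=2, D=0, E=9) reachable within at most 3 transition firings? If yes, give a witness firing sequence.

YES — reachable via ⟨T0, T1⟩ (2 firings)

step 1: fire T0:  (A=1, B=0, C=4, D=3, E=3) → (A=0, B=0, C=4, D=3, E=6)
step 2: fire T1:  (A=0, B=0, C=4, D=3, E=6) → (A=1, B=0, C=2, D=0, E=9)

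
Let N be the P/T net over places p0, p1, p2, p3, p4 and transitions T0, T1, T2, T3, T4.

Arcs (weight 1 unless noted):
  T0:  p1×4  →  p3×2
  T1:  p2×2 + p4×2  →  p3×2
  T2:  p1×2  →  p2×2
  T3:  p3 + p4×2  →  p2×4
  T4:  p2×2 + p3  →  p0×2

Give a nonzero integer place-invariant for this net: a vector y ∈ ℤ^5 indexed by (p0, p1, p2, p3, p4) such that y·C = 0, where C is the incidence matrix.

y = (p0:2, p1:1, p2:1, p3:2, p4:1)

Incidence matrix C (rows=places, cols=transitions):
       T0   T1   T2   T3   T4
   p0   0    0    0    0    2
   p1  -4    0   -2    0    0
   p2   0   -2    2    4   -2
   p3   2    2    0   -1   -1
   p4   0   -2    0   -2    0

Candidate y = [2, 1, 1, 2, 1]; check y·C column-wise:
  col T0: 2·0 + 1·-4 + 1·0 + 2·2 + 1·0 = 0
  col T1: 2·0 + 1·0 + 1·-2 + 2·2 + 1·-2 = 0
  col T2: 2·0 + 1·-2 + 1·2 + 2·0 + 1·0 = 0
  col T3: 2·0 + 1·0 + 1·4 + 2·-1 + 1·-2 = 0
  col T4: 2·2 + 1·0 + 1·-2 + 2·-1 + 1·0 = 0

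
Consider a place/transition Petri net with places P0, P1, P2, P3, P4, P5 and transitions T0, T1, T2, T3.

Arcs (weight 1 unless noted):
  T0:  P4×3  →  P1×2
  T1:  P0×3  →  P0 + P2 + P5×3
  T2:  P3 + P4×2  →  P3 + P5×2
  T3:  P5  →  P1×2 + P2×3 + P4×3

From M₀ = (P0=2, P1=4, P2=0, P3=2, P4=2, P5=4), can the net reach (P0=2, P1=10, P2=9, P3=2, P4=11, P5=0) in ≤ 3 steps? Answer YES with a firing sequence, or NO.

NO — not reachable within 3 firings

depth 0: 1 marking
depth 1: 3 markings reached so far
depth 2: 6 markings reached so far
depth 3: 11 markings reached so far
target is not among the 11 markings reachable within 3 steps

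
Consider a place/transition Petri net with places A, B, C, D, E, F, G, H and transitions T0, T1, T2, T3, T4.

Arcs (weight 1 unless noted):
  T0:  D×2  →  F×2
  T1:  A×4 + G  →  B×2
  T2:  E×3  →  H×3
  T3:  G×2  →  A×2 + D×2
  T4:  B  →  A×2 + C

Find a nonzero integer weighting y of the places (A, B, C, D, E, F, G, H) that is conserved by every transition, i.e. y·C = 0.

Incidence matrix C (rows=places, cols=transitions):
       T0   T1   T2   T3   T4
    A   0   -4    0    2    2
    B   0    2    0    0   -1
    C   0    0    0    0    1
    D  -2    0    0    2    0
    E   0    0   -3    0    0
    F   2    0    0    0    0
    G   0   -1    0   -2    0
    H   0    0    3    0    0

Candidate y = [1, 2, 0, -1, 0, -1, 0, 0]; check y·C column-wise:
  col T0: 1·0 + 2·0 + -1·-2 + -1·2 = 0
  col T1: 1·-4 + 2·2 + -1·0 + -1·0 + 0·-1 = 0
  col T2: 1·0 + 2·0 + -1·0 + 0·-3 + -1·0 + 0·3 = 0
  col T3: 1·2 + 2·0 + -1·2 + -1·0 + 0·-2 = 0
  col T4: 1·2 + 2·-1 + 0·1 + -1·0 + -1·0 = 0

y = (A:1, B:2, C:0, D:-1, E:0, F:-1, G:0, H:0)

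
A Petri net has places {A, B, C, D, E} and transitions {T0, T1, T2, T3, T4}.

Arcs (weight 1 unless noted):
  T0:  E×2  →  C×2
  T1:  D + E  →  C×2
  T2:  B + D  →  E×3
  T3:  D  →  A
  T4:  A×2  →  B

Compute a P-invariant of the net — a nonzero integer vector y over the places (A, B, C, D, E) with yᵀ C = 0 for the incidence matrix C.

Incidence matrix C (rows=places, cols=transitions):
       T0   T1   T2   T3   T4
    A   0    0    0    1   -2
    B   0    0   -1    0    1
    C   2    2    0    0    0
    D   0   -1   -1   -1    0
    E  -2   -1    3    0    0

Candidate y = [1, 2, 1, 1, 1]; check y·C column-wise:
  col T0: 1·0 + 2·0 + 1·2 + 1·0 + 1·-2 = 0
  col T1: 1·0 + 2·0 + 1·2 + 1·-1 + 1·-1 = 0
  col T2: 1·0 + 2·-1 + 1·0 + 1·-1 + 1·3 = 0
  col T3: 1·1 + 2·0 + 1·0 + 1·-1 + 1·0 = 0
  col T4: 1·-2 + 2·1 + 1·0 + 1·0 + 1·0 = 0

y = (A:1, B:2, C:1, D:1, E:1)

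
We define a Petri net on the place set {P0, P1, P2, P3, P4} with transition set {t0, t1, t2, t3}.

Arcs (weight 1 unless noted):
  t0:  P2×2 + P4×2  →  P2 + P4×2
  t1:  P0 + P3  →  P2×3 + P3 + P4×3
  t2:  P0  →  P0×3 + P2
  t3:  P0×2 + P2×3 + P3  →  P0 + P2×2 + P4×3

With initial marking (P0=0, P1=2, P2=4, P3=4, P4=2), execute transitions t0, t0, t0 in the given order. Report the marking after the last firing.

(P0=0, P1=2, P2=1, P3=4, P4=2)

step 1: fire t0:  (P0=0, P1=2, P2=4, P3=4, P4=2) → (P0=0, P1=2, P2=3, P3=4, P4=2)
step 2: fire t0:  (P0=0, P1=2, P2=3, P3=4, P4=2) → (P0=0, P1=2, P2=2, P3=4, P4=2)
step 3: fire t0:  (P0=0, P1=2, P2=2, P3=4, P4=2) → (P0=0, P1=2, P2=1, P3=4, P4=2)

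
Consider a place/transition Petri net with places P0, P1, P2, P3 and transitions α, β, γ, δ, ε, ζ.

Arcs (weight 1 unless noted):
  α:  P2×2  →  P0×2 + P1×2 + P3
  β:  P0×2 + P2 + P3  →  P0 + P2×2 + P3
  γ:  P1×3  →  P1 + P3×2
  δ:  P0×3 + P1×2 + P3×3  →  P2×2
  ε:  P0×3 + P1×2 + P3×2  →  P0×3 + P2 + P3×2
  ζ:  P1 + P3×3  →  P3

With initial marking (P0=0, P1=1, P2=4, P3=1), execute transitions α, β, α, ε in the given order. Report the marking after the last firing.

(P0=3, P1=3, P2=2, P3=3)

step 1: fire α:  (P0=0, P1=1, P2=4, P3=1) → (P0=2, P1=3, P2=2, P3=2)
step 2: fire β:  (P0=2, P1=3, P2=2, P3=2) → (P0=1, P1=3, P2=3, P3=2)
step 3: fire α:  (P0=1, P1=3, P2=3, P3=2) → (P0=3, P1=5, P2=1, P3=3)
step 4: fire ε:  (P0=3, P1=5, P2=1, P3=3) → (P0=3, P1=3, P2=2, P3=3)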